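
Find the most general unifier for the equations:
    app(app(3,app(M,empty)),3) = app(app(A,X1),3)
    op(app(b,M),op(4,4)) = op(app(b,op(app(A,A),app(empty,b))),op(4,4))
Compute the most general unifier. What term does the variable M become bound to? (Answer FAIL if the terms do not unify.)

Decompose app/2: app(3,app(M,empty)) = app(A,X1),  3 = 3.
Decompose app/2: 3 = A,  app(M,empty) = X1.
Bind A := 3; substituting into the one remaining equation that mentions A gives: op(app(b,M),op(4,4)) = op(app(b,op(app(3,3),app(empty,b))),op(4,4)).
Bind X1 := app(M,empty); no other remaining equation mentions X1.
Delete trivial equation 3 = 3.
Decompose op/2: app(b,M) = app(b,op(app(3,3),app(empty,b))),  op(4,4) = op(4,4).
Decompose app/2: b = b,  M = op(app(3,3),app(empty,b)).
Delete trivial equation b = b.
Bind M := op(app(3,3),app(empty,b)); no other remaining equation mentions M. Substituting into the earlier binding gives X1 := app(op(app(3,3),app(empty,b)),empty).
Delete trivial equation op(4,4) = op(4,4).
MGU = { A ↦ 3, X1 ↦ app(op(app(3,3),app(empty,b)),empty), M ↦ op(app(3,3),app(empty,b)) }, so M ↦ op(app(3,3),app(empty,b)).

op(app(3,3),app(empty,b))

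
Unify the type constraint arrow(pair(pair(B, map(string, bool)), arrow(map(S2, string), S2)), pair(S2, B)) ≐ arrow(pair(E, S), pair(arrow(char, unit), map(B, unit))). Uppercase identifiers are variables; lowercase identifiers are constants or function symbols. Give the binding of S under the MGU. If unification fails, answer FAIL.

Decompose arrow/2: pair(pair(B, map(string, bool)), arrow(map(S2, string), S2)) ≐ pair(E, S),  pair(S2, B) ≐ pair(arrow(char, unit), map(B, unit)).
Decompose pair/2: pair(B, map(string, bool)) ≐ E,  arrow(map(S2, string), S2) ≐ S.
Bind E := pair(B, map(string, bool)); no other remaining equation mentions E.
Bind S := arrow(map(S2, string), S2); no other remaining equation mentions S.
Decompose pair/2: S2 ≐ arrow(char, unit),  B ≐ map(B, unit).
Bind S2 := arrow(char, unit); no other remaining equation mentions S2. Substituting into the earlier binding gives S := arrow(map(arrow(char, unit), string), arrow(char, unit)).
Occurs check fails: B occurs in map(B, unit); the equation B ≐ map(B, unit) has no finite solution.

FAIL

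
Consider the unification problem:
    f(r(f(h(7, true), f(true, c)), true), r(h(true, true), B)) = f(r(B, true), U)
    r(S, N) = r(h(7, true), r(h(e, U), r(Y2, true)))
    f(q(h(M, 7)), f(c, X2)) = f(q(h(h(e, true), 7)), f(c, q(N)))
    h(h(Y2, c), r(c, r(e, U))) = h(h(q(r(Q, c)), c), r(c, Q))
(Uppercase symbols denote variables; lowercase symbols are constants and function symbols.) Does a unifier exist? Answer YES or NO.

Decompose f/2: r(f(h(7, true), f(true, c)), true) = r(B, true),  r(h(true, true), B) = U.
Decompose r/2: f(h(7, true), f(true, c)) = B,  true = true.
Bind B := f(h(7, true), f(true, c)); substituting into the one remaining equation that mentions B gives: r(h(true, true), f(h(7, true), f(true, c))) = U.
Delete trivial equation true = true.
Bind U := r(h(true, true), f(h(7, true), f(true, c))); substituting into the 2 remaining equations that mention U gives: r(S, N) = r(h(7, true), r(h(e, r(h(true, true), f(h(7, true), f(true, c)))), r(Y2, true))),  h(h(Y2, c), r(c, r(e, r(h(true, true), f(h(7, true), f(true, c)))))) = h(h(q(r(Q, c)), c), r(c, Q)).
Decompose r/2: S = h(7, true),  N = r(h(e, r(h(true, true), f(h(7, true), f(true, c)))), r(Y2, true)).
Bind S := h(7, true); no other remaining equation mentions S.
Bind N := r(h(e, r(h(true, true), f(h(7, true), f(true, c)))), r(Y2, true)); substituting into the one remaining equation that mentions N gives: f(q(h(M, 7)), f(c, X2)) = f(q(h(h(e, true), 7)), f(c, q(r(h(e, r(h(true, true), f(h(7, true), f(true, c)))), r(Y2, true))))).
Decompose f/2: q(h(M, 7)) = q(h(h(e, true), 7)),  f(c, X2) = f(c, q(r(h(e, r(h(true, true), f(h(7, true), f(true, c)))), r(Y2, true)))).
Decompose q/1: h(M, 7) = h(h(e, true), 7).
Decompose h/2: M = h(e, true),  7 = 7.
Bind M := h(e, true); no other remaining equation mentions M.
Delete trivial equation 7 = 7.
Decompose f/2: c = c,  X2 = q(r(h(e, r(h(true, true), f(h(7, true), f(true, c)))), r(Y2, true))).
Delete trivial equation c = c.
Bind X2 := q(r(h(e, r(h(true, true), f(h(7, true), f(true, c)))), r(Y2, true))); no other remaining equation mentions X2.
Decompose h/2: h(Y2, c) = h(q(r(Q, c)), c),  r(c, r(e, r(h(true, true), f(h(7, true), f(true, c))))) = r(c, Q).
Decompose h/2: Y2 = q(r(Q, c)),  c = c.
Bind Y2 := q(r(Q, c)); no other remaining equation mentions Y2. Substituting into the earlier bindings gives N := r(h(e, r(h(true, true), f(h(7, true), f(true, c)))), r(q(r(Q, c)), true)), X2 := q(r(h(e, r(h(true, true), f(h(7, true), f(true, c)))), r(q(r(Q, c)), true))).
Delete trivial equation c = c.
Decompose r/2: c = c,  r(e, r(h(true, true), f(h(7, true), f(true, c)))) = Q.
Delete trivial equation c = c.
Bind Q := r(e, r(h(true, true), f(h(7, true), f(true, c)))). Substituting into the earlier bindings gives N := r(h(e, r(h(true, true), f(h(7, true), f(true, c)))), r(q(r(r(e, r(h(true, true), f(h(7, true), f(true, c)))), c)), true)), X2 := q(r(h(e, r(h(true, true), f(h(7, true), f(true, c)))), r(q(r(r(e, r(h(true, true), f(h(7, true), f(true, c)))), c)), true))), Y2 := q(r(r(e, r(h(true, true), f(h(7, true), f(true, c)))), c)).
No equations remain and no clash or occurs-check failure arose, so a unifier exists.

YES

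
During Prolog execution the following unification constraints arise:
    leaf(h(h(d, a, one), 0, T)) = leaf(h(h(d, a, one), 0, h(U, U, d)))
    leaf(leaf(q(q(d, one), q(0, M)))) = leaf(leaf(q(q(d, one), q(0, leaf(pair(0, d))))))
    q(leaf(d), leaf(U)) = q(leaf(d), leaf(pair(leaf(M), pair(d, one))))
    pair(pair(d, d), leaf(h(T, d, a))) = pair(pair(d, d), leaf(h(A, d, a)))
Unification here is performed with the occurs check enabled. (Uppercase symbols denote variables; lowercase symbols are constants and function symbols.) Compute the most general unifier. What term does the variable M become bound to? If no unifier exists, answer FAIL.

Decompose leaf/1: h(h(d, a, one), 0, T) = h(h(d, a, one), 0, h(U, U, d)).
Decompose h/3: h(d, a, one) = h(d, a, one),  0 = 0,  T = h(U, U, d).
Delete trivial equation h(d, a, one) = h(d, a, one).
Delete trivial equation 0 = 0.
Bind T := h(U, U, d); substituting into the one remaining equation that mentions T gives: pair(pair(d, d), leaf(h(h(U, U, d), d, a))) = pair(pair(d, d), leaf(h(A, d, a))).
Decompose leaf/1: leaf(q(q(d, one), q(0, M))) = leaf(q(q(d, one), q(0, leaf(pair(0, d))))).
Decompose leaf/1: q(q(d, one), q(0, M)) = q(q(d, one), q(0, leaf(pair(0, d)))).
Decompose q/2: q(d, one) = q(d, one),  q(0, M) = q(0, leaf(pair(0, d))).
Delete trivial equation q(d, one) = q(d, one).
Decompose q/2: 0 = 0,  M = leaf(pair(0, d)).
Delete trivial equation 0 = 0.
Bind M := leaf(pair(0, d)); substituting into the one remaining equation that mentions M gives: q(leaf(d), leaf(U)) = q(leaf(d), leaf(pair(leaf(leaf(pair(0, d))), pair(d, one)))).
Decompose q/2: leaf(d) = leaf(d),  leaf(U) = leaf(pair(leaf(leaf(pair(0, d))), pair(d, one))).
Delete trivial equation leaf(d) = leaf(d).
Decompose leaf/1: U = pair(leaf(leaf(pair(0, d))), pair(d, one)).
Bind U := pair(leaf(leaf(pair(0, d))), pair(d, one)); substituting into the remaining equation gives: pair(pair(d, d), leaf(h(h(pair(leaf(leaf(pair(0, d))), pair(d, one)), pair(leaf(leaf(pair(0, d))), pair(d, one)), d), d, a))) = pair(pair(d, d), leaf(h(A, d, a))). Substituting into the earlier binding gives T := h(pair(leaf(leaf(pair(0, d))), pair(d, one)), pair(leaf(leaf(pair(0, d))), pair(d, one)), d).
Decompose pair/2: pair(d, d) = pair(d, d),  leaf(h(h(pair(leaf(leaf(pair(0, d))), pair(d, one)), pair(leaf(leaf(pair(0, d))), pair(d, one)), d), d, a)) = leaf(h(A, d, a)).
Delete trivial equation pair(d, d) = pair(d, d).
Decompose leaf/1: h(h(pair(leaf(leaf(pair(0, d))), pair(d, one)), pair(leaf(leaf(pair(0, d))), pair(d, one)), d), d, a) = h(A, d, a).
Decompose h/3: h(pair(leaf(leaf(pair(0, d))), pair(d, one)), pair(leaf(leaf(pair(0, d))), pair(d, one)), d) = A,  d = d,  a = a.
Bind A := h(pair(leaf(leaf(pair(0, d))), pair(d, one)), pair(leaf(leaf(pair(0, d))), pair(d, one)), d); no other remaining equation mentions A.
Delete trivial equation d = d.
Delete trivial equation a = a.
MGU = { T = h(pair(leaf(leaf(pair(0, d))), pair(d, one)), pair(leaf(leaf(pair(0, d))), pair(d, one)), d), M = leaf(pair(0, d)), U = pair(leaf(leaf(pair(0, d))), pair(d, one)), A = h(pair(leaf(leaf(pair(0, d))), pair(d, one)), pair(leaf(leaf(pair(0, d))), pair(d, one)), d) }, so M = leaf(pair(0, d)).

leaf(pair(0, d))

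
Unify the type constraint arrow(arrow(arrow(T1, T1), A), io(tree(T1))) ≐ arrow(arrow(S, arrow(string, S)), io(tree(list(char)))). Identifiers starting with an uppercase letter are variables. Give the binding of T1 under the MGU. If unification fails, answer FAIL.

Decompose arrow/2: arrow(arrow(T1, T1), A) ≐ arrow(S, arrow(string, S)),  io(tree(T1)) ≐ io(tree(list(char))).
Decompose arrow/2: arrow(T1, T1) ≐ S,  A ≐ arrow(string, S).
Bind S := arrow(T1, T1); substituting into the one remaining equation that mentions S gives: A ≐ arrow(string, arrow(T1, T1)).
Bind A := arrow(string, arrow(T1, T1)); no other remaining equation mentions A.
Decompose io/1: tree(T1) ≐ tree(list(char)).
Decompose tree/1: T1 ≐ list(char).
Bind T1 := list(char). Substituting into the earlier bindings gives S := arrow(list(char), list(char)), A := arrow(string, arrow(list(char), list(char))).
MGU = { S -> arrow(list(char), list(char)), A -> arrow(string, arrow(list(char), list(char))), T1 -> list(char) }, so T1 -> list(char).

list(char)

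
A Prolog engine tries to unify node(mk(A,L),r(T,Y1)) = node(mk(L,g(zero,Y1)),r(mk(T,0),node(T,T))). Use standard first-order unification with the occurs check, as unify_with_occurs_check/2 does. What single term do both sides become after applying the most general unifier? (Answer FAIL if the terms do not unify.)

Decompose node/2: mk(A,L) = mk(L,g(zero,Y1)),  r(T,Y1) = r(mk(T,0),node(T,T)).
Decompose mk/2: A = L,  L = g(zero,Y1).
Bind A := L; no other remaining equation mentions A.
Bind L := g(zero,Y1); no other remaining equation mentions L. Substituting into the earlier binding gives A := g(zero,Y1).
Decompose r/2: T = mk(T,0),  Y1 = node(T,T).
Occurs check fails: T occurs in mk(T,0); the equation T = mk(T,0) has no finite solution.

FAIL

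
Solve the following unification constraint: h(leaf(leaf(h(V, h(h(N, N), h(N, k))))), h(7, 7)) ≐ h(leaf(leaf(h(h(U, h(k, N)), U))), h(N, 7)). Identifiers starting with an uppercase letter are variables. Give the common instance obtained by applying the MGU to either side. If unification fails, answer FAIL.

h(leaf(leaf(h(h(h(h(7, 7), h(7, k)), h(k, 7)), h(h(7, 7), h(7, k))))), h(7, 7))

Decompose h/2: leaf(leaf(h(V, h(h(N, N), h(N, k))))) ≐ leaf(leaf(h(h(U, h(k, N)), U))),  h(7, 7) ≐ h(N, 7).
Decompose leaf/1: leaf(h(V, h(h(N, N), h(N, k)))) ≐ leaf(h(h(U, h(k, N)), U)).
Decompose leaf/1: h(V, h(h(N, N), h(N, k))) ≐ h(h(U, h(k, N)), U).
Decompose h/2: V ≐ h(U, h(k, N)),  h(h(N, N), h(N, k)) ≐ U.
Bind V := h(U, h(k, N)); no other remaining equation mentions V.
Bind U := h(h(N, N), h(N, k)); no other remaining equation mentions U. Substituting into the earlier binding gives V := h(h(h(N, N), h(N, k)), h(k, N)).
Decompose h/2: 7 ≐ N,  7 ≐ 7.
Bind N := 7; no other remaining equation mentions N. Substituting into the earlier bindings gives V := h(h(h(7, 7), h(7, k)), h(k, 7)), U := h(h(7, 7), h(7, k)).
Delete trivial equation 7 ≐ 7.
Applying the MGU to either side gives h(leaf(leaf(h(h(h(h(7, 7), h(7, k)), h(k, 7)), h(h(7, 7), h(7, k))))), h(7, 7)).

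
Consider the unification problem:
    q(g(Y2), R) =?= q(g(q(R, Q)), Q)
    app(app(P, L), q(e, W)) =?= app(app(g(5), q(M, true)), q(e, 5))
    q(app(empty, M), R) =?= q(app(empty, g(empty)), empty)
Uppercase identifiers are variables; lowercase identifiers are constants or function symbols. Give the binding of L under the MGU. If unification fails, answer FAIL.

q(g(empty), true)

Decompose q/2: g(Y2) =?= g(q(R, Q)),  R =?= Q.
Decompose g/1: Y2 =?= q(R, Q).
Bind Y2 := q(R, Q); no other remaining equation mentions Y2.
Bind R := Q; substituting into the one remaining equation that mentions R gives: q(app(empty, M), Q) =?= q(app(empty, g(empty)), empty). Substituting into the earlier binding gives Y2 := q(Q, Q).
Decompose app/2: app(P, L) =?= app(g(5), q(M, true)),  q(e, W) =?= q(e, 5).
Decompose app/2: P =?= g(5),  L =?= q(M, true).
Bind P := g(5); no other remaining equation mentions P.
Bind L := q(M, true); no other remaining equation mentions L.
Decompose q/2: e =?= e,  W =?= 5.
Delete trivial equation e =?= e.
Bind W := 5; no other remaining equation mentions W.
Decompose q/2: app(empty, M) =?= app(empty, g(empty)),  Q =?= empty.
Decompose app/2: empty =?= empty,  M =?= g(empty).
Delete trivial equation empty =?= empty.
Bind M := g(empty); no other remaining equation mentions M. Substituting into the earlier binding gives L := q(g(empty), true).
Bind Q := empty. Substituting into the earlier bindings gives Y2 := q(empty, empty), R := empty.
MGU = { Y2 := q(empty, empty), R := empty, P := g(5), L := q(g(empty), true), W := 5, M := g(empty), Q := empty }, so L := q(g(empty), true).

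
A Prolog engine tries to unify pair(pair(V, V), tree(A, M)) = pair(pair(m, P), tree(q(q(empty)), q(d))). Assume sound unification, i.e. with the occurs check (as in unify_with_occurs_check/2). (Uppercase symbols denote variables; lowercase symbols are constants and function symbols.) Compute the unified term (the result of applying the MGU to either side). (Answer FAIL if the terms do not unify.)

pair(pair(m, m), tree(q(q(empty)), q(d)))

Decompose pair/2: pair(V, V) = pair(m, P),  tree(A, M) = tree(q(q(empty)), q(d)).
Decompose pair/2: V = m,  V = P.
Bind V := m; substituting into the one remaining equation that mentions V gives: m = P.
Bind P := m; no other remaining equation mentions P.
Decompose tree/2: A = q(q(empty)),  M = q(d).
Bind A := q(q(empty)); no other remaining equation mentions A.
Bind M := q(d).
Applying the MGU to either side gives pair(pair(m, m), tree(q(q(empty)), q(d))).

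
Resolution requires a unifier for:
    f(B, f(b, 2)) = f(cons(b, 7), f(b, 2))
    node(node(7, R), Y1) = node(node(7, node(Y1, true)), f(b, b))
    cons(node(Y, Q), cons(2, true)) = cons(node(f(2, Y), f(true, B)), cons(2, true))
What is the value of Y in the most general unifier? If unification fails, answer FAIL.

FAIL

Decompose f/2: B = cons(b, 7),  f(b, 2) = f(b, 2).
Bind B := cons(b, 7); substituting into the one remaining equation that mentions B gives: cons(node(Y, Q), cons(2, true)) = cons(node(f(2, Y), f(true, cons(b, 7))), cons(2, true)).
Delete trivial equation f(b, 2) = f(b, 2).
Decompose node/2: node(7, R) = node(7, node(Y1, true)),  Y1 = f(b, b).
Decompose node/2: 7 = 7,  R = node(Y1, true).
Delete trivial equation 7 = 7.
Bind R := node(Y1, true); no other remaining equation mentions R.
Bind Y1 := f(b, b); no other remaining equation mentions Y1. Substituting into the earlier binding gives R := node(f(b, b), true).
Decompose cons/2: node(Y, Q) = node(f(2, Y), f(true, cons(b, 7))),  cons(2, true) = cons(2, true).
Decompose node/2: Y = f(2, Y),  Q = f(true, cons(b, 7)).
Occurs check fails: Y occurs in f(2, Y); the equation Y = f(2, Y) has no finite solution.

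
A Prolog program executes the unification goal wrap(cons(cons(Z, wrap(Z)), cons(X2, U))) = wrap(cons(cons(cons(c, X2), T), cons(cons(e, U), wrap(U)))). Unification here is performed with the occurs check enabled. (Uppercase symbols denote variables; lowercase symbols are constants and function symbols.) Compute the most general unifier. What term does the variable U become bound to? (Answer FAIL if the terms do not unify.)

FAIL

Decompose wrap/1: cons(cons(Z, wrap(Z)), cons(X2, U)) = cons(cons(cons(c, X2), T), cons(cons(e, U), wrap(U))).
Decompose cons/2: cons(Z, wrap(Z)) = cons(cons(c, X2), T),  cons(X2, U) = cons(cons(e, U), wrap(U)).
Decompose cons/2: Z = cons(c, X2),  wrap(Z) = T.
Bind Z := cons(c, X2); substituting into the one remaining equation that mentions Z gives: wrap(cons(c, X2)) = T.
Bind T := wrap(cons(c, X2)); no other remaining equation mentions T.
Decompose cons/2: X2 = cons(e, U),  U = wrap(U).
Bind X2 := cons(e, U); no other remaining equation mentions X2. Substituting into the earlier bindings gives Z := cons(c, cons(e, U)), T := wrap(cons(c, cons(e, U))).
Occurs check fails: U occurs in wrap(U); the equation U = wrap(U) has no finite solution.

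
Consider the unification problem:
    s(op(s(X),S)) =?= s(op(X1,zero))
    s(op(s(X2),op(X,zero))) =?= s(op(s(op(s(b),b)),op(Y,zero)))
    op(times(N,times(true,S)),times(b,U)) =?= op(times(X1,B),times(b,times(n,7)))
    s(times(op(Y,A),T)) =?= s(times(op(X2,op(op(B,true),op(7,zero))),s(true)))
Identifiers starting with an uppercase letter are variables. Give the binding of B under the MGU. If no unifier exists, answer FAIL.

Decompose s/1: op(s(X),S) =?= op(X1,zero).
Decompose op/2: s(X) =?= X1,  S =?= zero.
Bind X1 := s(X); substituting into the one remaining equation that mentions X1 gives: op(times(N,times(true,S)),times(b,U)) =?= op(times(s(X),B),times(b,times(n,7))).
Bind S := zero; substituting into the one remaining equation that mentions S gives: op(times(N,times(true,zero)),times(b,U)) =?= op(times(s(X),B),times(b,times(n,7))).
Decompose s/1: op(s(X2),op(X,zero)) =?= op(s(op(s(b),b)),op(Y,zero)).
Decompose op/2: s(X2) =?= s(op(s(b),b)),  op(X,zero) =?= op(Y,zero).
Decompose s/1: X2 =?= op(s(b),b).
Bind X2 := op(s(b),b); substituting into the one remaining equation that mentions X2 gives: s(times(op(Y,A),T)) =?= s(times(op(op(s(b),b),op(op(B,true),op(7,zero))),s(true))).
Decompose op/2: X =?= Y,  zero =?= zero.
Bind X := Y; substituting into the one remaining equation that mentions X gives: op(times(N,times(true,zero)),times(b,U)) =?= op(times(s(Y),B),times(b,times(n,7))). Substituting into the earlier binding gives X1 := s(Y).
Delete trivial equation zero =?= zero.
Decompose op/2: times(N,times(true,zero)) =?= times(s(Y),B),  times(b,U) =?= times(b,times(n,7)).
Decompose times/2: N =?= s(Y),  times(true,zero) =?= B.
Bind N := s(Y); no other remaining equation mentions N.
Bind B := times(true,zero); substituting into the one remaining equation that mentions B gives: s(times(op(Y,A),T)) =?= s(times(op(op(s(b),b),op(op(times(true,zero),true),op(7,zero))),s(true))).
Decompose times/2: b =?= b,  U =?= times(n,7).
Delete trivial equation b =?= b.
Bind U := times(n,7); no other remaining equation mentions U.
Decompose s/1: times(op(Y,A),T) =?= times(op(op(s(b),b),op(op(times(true,zero),true),op(7,zero))),s(true)).
Decompose times/2: op(Y,A) =?= op(op(s(b),b),op(op(times(true,zero),true),op(7,zero))),  T =?= s(true).
Decompose op/2: Y =?= op(s(b),b),  A =?= op(op(times(true,zero),true),op(7,zero)).
Bind Y := op(s(b),b); no other remaining equation mentions Y. Substituting into the earlier bindings gives X1 := s(op(s(b),b)), X := op(s(b),b), N := s(op(s(b),b)).
Bind A := op(op(times(true,zero),true),op(7,zero)); no other remaining equation mentions A.
Bind T := s(true).
MGU = { X1 ↦ s(op(s(b),b)), S ↦ zero, X2 ↦ op(s(b),b), X ↦ op(s(b),b), N ↦ s(op(s(b),b)), B ↦ times(true,zero), U ↦ times(n,7), Y ↦ op(s(b),b), A ↦ op(op(times(true,zero),true),op(7,zero)), T ↦ s(true) }, so B ↦ times(true,zero).

times(true,zero)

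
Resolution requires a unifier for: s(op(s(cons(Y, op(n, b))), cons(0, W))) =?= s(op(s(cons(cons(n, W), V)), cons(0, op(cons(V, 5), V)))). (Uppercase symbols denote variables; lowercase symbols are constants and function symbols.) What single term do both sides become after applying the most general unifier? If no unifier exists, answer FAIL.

s(op(s(cons(cons(n, op(cons(op(n, b), 5), op(n, b))), op(n, b))), cons(0, op(cons(op(n, b), 5), op(n, b)))))

Decompose s/1: op(s(cons(Y, op(n, b))), cons(0, W)) =?= op(s(cons(cons(n, W), V)), cons(0, op(cons(V, 5), V))).
Decompose op/2: s(cons(Y, op(n, b))) =?= s(cons(cons(n, W), V)),  cons(0, W) =?= cons(0, op(cons(V, 5), V)).
Decompose s/1: cons(Y, op(n, b)) =?= cons(cons(n, W), V).
Decompose cons/2: Y =?= cons(n, W),  op(n, b) =?= V.
Bind Y := cons(n, W); no other remaining equation mentions Y.
Bind V := op(n, b); substituting into the remaining equation gives: cons(0, W) =?= cons(0, op(cons(op(n, b), 5), op(n, b))).
Decompose cons/2: 0 =?= 0,  W =?= op(cons(op(n, b), 5), op(n, b)).
Delete trivial equation 0 =?= 0.
Bind W := op(cons(op(n, b), 5), op(n, b)). Substituting into the earlier binding gives Y := cons(n, op(cons(op(n, b), 5), op(n, b))).
Applying the MGU to either side gives s(op(s(cons(cons(n, op(cons(op(n, b), 5), op(n, b))), op(n, b))), cons(0, op(cons(op(n, b), 5), op(n, b))))).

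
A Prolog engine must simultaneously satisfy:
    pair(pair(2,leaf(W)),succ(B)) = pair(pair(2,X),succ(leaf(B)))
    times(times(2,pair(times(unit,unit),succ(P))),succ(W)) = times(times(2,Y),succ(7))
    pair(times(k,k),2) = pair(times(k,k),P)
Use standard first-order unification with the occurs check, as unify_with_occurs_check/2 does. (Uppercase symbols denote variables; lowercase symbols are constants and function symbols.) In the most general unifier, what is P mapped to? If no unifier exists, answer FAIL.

Decompose pair/2: pair(2,leaf(W)) = pair(2,X),  succ(B) = succ(leaf(B)).
Decompose pair/2: 2 = 2,  leaf(W) = X.
Delete trivial equation 2 = 2.
Bind X := leaf(W); no other remaining equation mentions X.
Decompose succ/1: B = leaf(B).
Occurs check fails: B occurs in leaf(B); the equation B = leaf(B) has no finite solution.

FAIL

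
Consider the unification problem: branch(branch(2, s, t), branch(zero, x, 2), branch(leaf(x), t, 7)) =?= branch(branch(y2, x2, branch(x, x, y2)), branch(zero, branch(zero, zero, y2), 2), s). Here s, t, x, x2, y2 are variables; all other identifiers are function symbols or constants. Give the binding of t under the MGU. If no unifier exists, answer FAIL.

Decompose branch/3: branch(2, s, t) =?= branch(y2, x2, branch(x, x, y2)),  branch(zero, x, 2) =?= branch(zero, branch(zero, zero, y2), 2),  branch(leaf(x), t, 7) =?= s.
Decompose branch/3: 2 =?= y2,  s =?= x2,  t =?= branch(x, x, y2).
Bind y2 := 2; substituting into the 2 remaining equations that mention y2 gives: t =?= branch(x, x, 2),  branch(zero, x, 2) =?= branch(zero, branch(zero, zero, 2), 2).
Bind s := x2; substituting into the one remaining equation that mentions s gives: branch(leaf(x), t, 7) =?= x2.
Bind t := branch(x, x, 2); substituting into the one remaining equation that mentions t gives: branch(leaf(x), branch(x, x, 2), 7) =?= x2.
Decompose branch/3: zero =?= zero,  x =?= branch(zero, zero, 2),  2 =?= 2.
Delete trivial equation zero =?= zero.
Bind x := branch(zero, zero, 2); substituting into the one remaining equation that mentions x gives: branch(leaf(branch(zero, zero, 2)), branch(branch(zero, zero, 2), branch(zero, zero, 2), 2), 7) =?= x2. Substituting into the earlier binding gives t := branch(branch(zero, zero, 2), branch(zero, zero, 2), 2).
Delete trivial equation 2 =?= 2.
Bind x2 := branch(leaf(branch(zero, zero, 2)), branch(branch(zero, zero, 2), branch(zero, zero, 2), 2), 7). Substituting into the earlier binding gives s := branch(leaf(branch(zero, zero, 2)), branch(branch(zero, zero, 2), branch(zero, zero, 2), 2), 7).
MGU = { y2 := 2, s := branch(leaf(branch(zero, zero, 2)), branch(branch(zero, zero, 2), branch(zero, zero, 2), 2), 7), t := branch(branch(zero, zero, 2), branch(zero, zero, 2), 2), x := branch(zero, zero, 2), x2 := branch(leaf(branch(zero, zero, 2)), branch(branch(zero, zero, 2), branch(zero, zero, 2), 2), 7) }, so t := branch(branch(zero, zero, 2), branch(zero, zero, 2), 2).

branch(branch(zero, zero, 2), branch(zero, zero, 2), 2)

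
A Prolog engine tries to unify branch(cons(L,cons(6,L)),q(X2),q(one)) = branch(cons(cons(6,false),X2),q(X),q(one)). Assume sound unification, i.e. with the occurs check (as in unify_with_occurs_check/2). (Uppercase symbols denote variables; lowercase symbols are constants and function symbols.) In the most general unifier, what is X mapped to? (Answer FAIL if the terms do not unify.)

cons(6,cons(6,false))

Decompose branch/3: cons(L,cons(6,L)) = cons(cons(6,false),X2),  q(X2) = q(X),  q(one) = q(one).
Decompose cons/2: L = cons(6,false),  cons(6,L) = X2.
Bind L := cons(6,false); substituting into the one remaining equation that mentions L gives: cons(6,cons(6,false)) = X2.
Bind X2 := cons(6,cons(6,false)); substituting into the one remaining equation that mentions X2 gives: q(cons(6,cons(6,false))) = q(X).
Decompose q/1: cons(6,cons(6,false)) = X.
Bind X := cons(6,cons(6,false)); no other remaining equation mentions X.
Delete trivial equation q(one) = q(one).
MGU = { L = cons(6,false), X2 = cons(6,cons(6,false)), X = cons(6,cons(6,false)) }, so X = cons(6,cons(6,false)).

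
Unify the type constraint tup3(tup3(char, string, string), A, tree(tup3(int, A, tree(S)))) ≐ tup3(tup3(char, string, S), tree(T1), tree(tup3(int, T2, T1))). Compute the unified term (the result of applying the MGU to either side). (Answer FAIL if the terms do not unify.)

Decompose tup3/3: tup3(char, string, string) ≐ tup3(char, string, S),  A ≐ tree(T1),  tree(tup3(int, A, tree(S))) ≐ tree(tup3(int, T2, T1)).
Decompose tup3/3: char ≐ char,  string ≐ string,  string ≐ S.
Delete trivial equation char ≐ char.
Delete trivial equation string ≐ string.
Bind S := string; substituting into the one remaining equation that mentions S gives: tree(tup3(int, A, tree(string))) ≐ tree(tup3(int, T2, T1)).
Bind A := tree(T1); substituting into the remaining equation gives: tree(tup3(int, tree(T1), tree(string))) ≐ tree(tup3(int, T2, T1)).
Decompose tree/1: tup3(int, tree(T1), tree(string)) ≐ tup3(int, T2, T1).
Decompose tup3/3: int ≐ int,  tree(T1) ≐ T2,  tree(string) ≐ T1.
Delete trivial equation int ≐ int.
Bind T2 := tree(T1); no other remaining equation mentions T2.
Bind T1 := tree(string). Substituting into the earlier bindings gives A := tree(tree(string)), T2 := tree(tree(string)).
Applying the MGU to either side gives tup3(tup3(char, string, string), tree(tree(string)), tree(tup3(int, tree(tree(string)), tree(string)))).

tup3(tup3(char, string, string), tree(tree(string)), tree(tup3(int, tree(tree(string)), tree(string))))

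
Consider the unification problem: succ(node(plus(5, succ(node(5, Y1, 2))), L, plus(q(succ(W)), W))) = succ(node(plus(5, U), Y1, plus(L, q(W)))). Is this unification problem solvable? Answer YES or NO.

Decompose succ/1: node(plus(5, succ(node(5, Y1, 2))), L, plus(q(succ(W)), W)) = node(plus(5, U), Y1, plus(L, q(W))).
Decompose node/3: plus(5, succ(node(5, Y1, 2))) = plus(5, U),  L = Y1,  plus(q(succ(W)), W) = plus(L, q(W)).
Decompose plus/2: 5 = 5,  succ(node(5, Y1, 2)) = U.
Delete trivial equation 5 = 5.
Bind U := succ(node(5, Y1, 2)); no other remaining equation mentions U.
Bind L := Y1; substituting into the remaining equation gives: plus(q(succ(W)), W) = plus(Y1, q(W)).
Decompose plus/2: q(succ(W)) = Y1,  W = q(W).
Bind Y1 := q(succ(W)); no other remaining equation mentions Y1. Substituting into the earlier bindings gives U := succ(node(5, q(succ(W)), 2)), L := q(succ(W)).
Occurs check fails: W occurs in q(W); the equation W = q(W) has no finite solution.

NO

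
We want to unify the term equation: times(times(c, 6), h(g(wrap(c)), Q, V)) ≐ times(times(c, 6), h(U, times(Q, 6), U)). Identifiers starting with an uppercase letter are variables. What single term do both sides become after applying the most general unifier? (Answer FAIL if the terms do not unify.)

FAIL

Decompose times/2: times(c, 6) ≐ times(c, 6),  h(g(wrap(c)), Q, V) ≐ h(U, times(Q, 6), U).
Delete trivial equation times(c, 6) ≐ times(c, 6).
Decompose h/3: g(wrap(c)) ≐ U,  Q ≐ times(Q, 6),  V ≐ U.
Bind U := g(wrap(c)); substituting into the one remaining equation that mentions U gives: V ≐ g(wrap(c)).
Occurs check fails: Q occurs in times(Q, 6); the equation Q ≐ times(Q, 6) has no finite solution.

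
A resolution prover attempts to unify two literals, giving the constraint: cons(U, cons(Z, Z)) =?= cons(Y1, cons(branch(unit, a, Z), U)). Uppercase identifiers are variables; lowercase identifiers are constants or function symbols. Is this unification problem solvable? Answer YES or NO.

Decompose cons/2: U =?= Y1,  cons(Z, Z) =?= cons(branch(unit, a, Z), U).
Bind U := Y1; substituting into the remaining equation gives: cons(Z, Z) =?= cons(branch(unit, a, Z), Y1).
Decompose cons/2: Z =?= branch(unit, a, Z),  Z =?= Y1.
Occurs check fails: Z occurs in branch(unit, a, Z); the equation Z =?= branch(unit, a, Z) has no finite solution.

NO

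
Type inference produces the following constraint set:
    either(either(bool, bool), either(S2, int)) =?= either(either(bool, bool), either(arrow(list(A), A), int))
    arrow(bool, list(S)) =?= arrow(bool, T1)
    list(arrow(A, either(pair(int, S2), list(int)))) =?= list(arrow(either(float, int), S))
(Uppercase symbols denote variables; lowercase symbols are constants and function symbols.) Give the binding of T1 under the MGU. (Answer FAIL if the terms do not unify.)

list(either(pair(int, arrow(list(either(float, int)), either(float, int))), list(int)))

Decompose either/2: either(bool, bool) =?= either(bool, bool),  either(S2, int) =?= either(arrow(list(A), A), int).
Delete trivial equation either(bool, bool) =?= either(bool, bool).
Decompose either/2: S2 =?= arrow(list(A), A),  int =?= int.
Bind S2 := arrow(list(A), A); substituting into the one remaining equation that mentions S2 gives: list(arrow(A, either(pair(int, arrow(list(A), A)), list(int)))) =?= list(arrow(either(float, int), S)).
Delete trivial equation int =?= int.
Decompose arrow/2: bool =?= bool,  list(S) =?= T1.
Delete trivial equation bool =?= bool.
Bind T1 := list(S); no other remaining equation mentions T1.
Decompose list/1: arrow(A, either(pair(int, arrow(list(A), A)), list(int))) =?= arrow(either(float, int), S).
Decompose arrow/2: A =?= either(float, int),  either(pair(int, arrow(list(A), A)), list(int)) =?= S.
Bind A := either(float, int); substituting into the remaining equation gives: either(pair(int, arrow(list(either(float, int)), either(float, int))), list(int)) =?= S. Substituting into the earlier binding gives S2 := arrow(list(either(float, int)), either(float, int)).
Bind S := either(pair(int, arrow(list(either(float, int)), either(float, int))), list(int)). Substituting into the earlier binding gives T1 := list(either(pair(int, arrow(list(either(float, int)), either(float, int))), list(int))).
MGU = { S2 ↦ arrow(list(either(float, int)), either(float, int)), T1 ↦ list(either(pair(int, arrow(list(either(float, int)), either(float, int))), list(int))), A ↦ either(float, int), S ↦ either(pair(int, arrow(list(either(float, int)), either(float, int))), list(int)) }, so T1 ↦ list(either(pair(int, arrow(list(either(float, int)), either(float, int))), list(int))).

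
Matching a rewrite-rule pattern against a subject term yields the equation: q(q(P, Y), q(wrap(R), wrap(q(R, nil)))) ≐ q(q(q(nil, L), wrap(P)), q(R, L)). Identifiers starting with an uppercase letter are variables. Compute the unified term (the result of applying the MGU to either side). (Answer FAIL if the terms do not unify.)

FAIL

Decompose q/2: q(P, Y) ≐ q(q(nil, L), wrap(P)),  q(wrap(R), wrap(q(R, nil))) ≐ q(R, L).
Decompose q/2: P ≐ q(nil, L),  Y ≐ wrap(P).
Bind P := q(nil, L); substituting into the one remaining equation that mentions P gives: Y ≐ wrap(q(nil, L)).
Bind Y := wrap(q(nil, L)); no other remaining equation mentions Y.
Decompose q/2: wrap(R) ≐ R,  wrap(q(R, nil)) ≐ L.
Occurs check fails: R occurs in wrap(R); the equation R ≐ wrap(R) has no finite solution.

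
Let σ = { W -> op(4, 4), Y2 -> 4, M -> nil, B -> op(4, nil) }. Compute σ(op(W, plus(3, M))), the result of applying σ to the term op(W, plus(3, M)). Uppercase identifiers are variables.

op(op(4, 4), plus(3, nil))

Replace each occurrence of W with op(4, 4).
Replace each occurrence of M with nil.
Result: op(op(4, 4), plus(3, nil)).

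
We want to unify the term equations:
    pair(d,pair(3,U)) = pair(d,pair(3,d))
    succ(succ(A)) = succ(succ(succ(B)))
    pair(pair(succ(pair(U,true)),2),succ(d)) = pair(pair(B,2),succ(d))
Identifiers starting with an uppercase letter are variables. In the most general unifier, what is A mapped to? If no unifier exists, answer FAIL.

succ(succ(pair(d,true)))

Decompose pair/2: d = d,  pair(3,U) = pair(3,d).
Delete trivial equation d = d.
Decompose pair/2: 3 = 3,  U = d.
Delete trivial equation 3 = 3.
Bind U := d; substituting into the one remaining equation that mentions U gives: pair(pair(succ(pair(d,true)),2),succ(d)) = pair(pair(B,2),succ(d)).
Decompose succ/1: succ(A) = succ(succ(B)).
Decompose succ/1: A = succ(B).
Bind A := succ(B); no other remaining equation mentions A.
Decompose pair/2: pair(succ(pair(d,true)),2) = pair(B,2),  succ(d) = succ(d).
Decompose pair/2: succ(pair(d,true)) = B,  2 = 2.
Bind B := succ(pair(d,true)); no other remaining equation mentions B. Substituting into the earlier binding gives A := succ(succ(pair(d,true))).
Delete trivial equation 2 = 2.
Delete trivial equation succ(d) = succ(d).
MGU = { U ↦ d, A ↦ succ(succ(pair(d,true))), B ↦ succ(pair(d,true)) }, so A ↦ succ(succ(pair(d,true))).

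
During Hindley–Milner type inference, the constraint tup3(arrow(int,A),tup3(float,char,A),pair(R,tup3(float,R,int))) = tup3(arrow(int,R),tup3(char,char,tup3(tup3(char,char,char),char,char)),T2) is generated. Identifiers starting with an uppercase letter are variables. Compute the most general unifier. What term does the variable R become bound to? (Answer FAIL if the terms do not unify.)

FAIL

Decompose tup3/3: arrow(int,A) = arrow(int,R),  tup3(float,char,A) = tup3(char,char,tup3(tup3(char,char,char),char,char)),  pair(R,tup3(float,R,int)) = T2.
Decompose arrow/2: int = int,  A = R.
Delete trivial equation int = int.
Bind A := R; substituting into the one remaining equation that mentions A gives: tup3(float,char,R) = tup3(char,char,tup3(tup3(char,char,char),char,char)).
Decompose tup3/3: float = char,  char = char,  R = tup3(tup3(char,char,char),char,char).
Clash: constants float and char differ; no unifier exists.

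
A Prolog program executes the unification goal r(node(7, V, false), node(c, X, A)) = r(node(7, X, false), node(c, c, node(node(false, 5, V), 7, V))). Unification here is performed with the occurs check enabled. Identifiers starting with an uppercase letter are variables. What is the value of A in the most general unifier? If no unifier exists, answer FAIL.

node(node(false, 5, c), 7, c)

Decompose r/2: node(7, V, false) = node(7, X, false),  node(c, X, A) = node(c, c, node(node(false, 5, V), 7, V)).
Decompose node/3: 7 = 7,  V = X,  false = false.
Delete trivial equation 7 = 7.
Bind V := X; substituting into the one remaining equation that mentions V gives: node(c, X, A) = node(c, c, node(node(false, 5, X), 7, X)).
Delete trivial equation false = false.
Decompose node/3: c = c,  X = c,  A = node(node(false, 5, X), 7, X).
Delete trivial equation c = c.
Bind X := c; substituting into the remaining equation gives: A = node(node(false, 5, c), 7, c). Substituting into the earlier binding gives V := c.
Bind A := node(node(false, 5, c), 7, c).
MGU = { V -> c, X -> c, A -> node(node(false, 5, c), 7, c) }, so A -> node(node(false, 5, c), 7, c).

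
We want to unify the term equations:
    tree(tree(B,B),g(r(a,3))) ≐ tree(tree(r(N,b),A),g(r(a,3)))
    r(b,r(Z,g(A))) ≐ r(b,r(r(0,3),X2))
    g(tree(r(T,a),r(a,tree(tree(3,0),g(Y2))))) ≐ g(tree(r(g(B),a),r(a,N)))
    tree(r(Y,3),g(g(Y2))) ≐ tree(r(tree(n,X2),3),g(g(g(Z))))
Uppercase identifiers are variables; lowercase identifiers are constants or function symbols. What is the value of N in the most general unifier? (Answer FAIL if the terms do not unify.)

tree(tree(3,0),g(g(r(0,3))))

Decompose tree/2: tree(B,B) ≐ tree(r(N,b),A),  g(r(a,3)) ≐ g(r(a,3)).
Decompose tree/2: B ≐ r(N,b),  B ≐ A.
Bind B := r(N,b); substituting into the 2 remaining equations that mention B gives: r(N,b) ≐ A,  g(tree(r(T,a),r(a,tree(tree(3,0),g(Y2))))) ≐ g(tree(r(g(r(N,b)),a),r(a,N))).
Bind A := r(N,b); substituting into the one remaining equation that mentions A gives: r(b,r(Z,g(r(N,b)))) ≐ r(b,r(r(0,3),X2)).
Delete trivial equation g(r(a,3)) ≐ g(r(a,3)).
Decompose r/2: b ≐ b,  r(Z,g(r(N,b))) ≐ r(r(0,3),X2).
Delete trivial equation b ≐ b.
Decompose r/2: Z ≐ r(0,3),  g(r(N,b)) ≐ X2.
Bind Z := r(0,3); substituting into the one remaining equation that mentions Z gives: tree(r(Y,3),g(g(Y2))) ≐ tree(r(tree(n,X2),3),g(g(g(r(0,3))))).
Bind X2 := g(r(N,b)); substituting into the one remaining equation that mentions X2 gives: tree(r(Y,3),g(g(Y2))) ≐ tree(r(tree(n,g(r(N,b))),3),g(g(g(r(0,3))))).
Decompose g/1: tree(r(T,a),r(a,tree(tree(3,0),g(Y2)))) ≐ tree(r(g(r(N,b)),a),r(a,N)).
Decompose tree/2: r(T,a) ≐ r(g(r(N,b)),a),  r(a,tree(tree(3,0),g(Y2))) ≐ r(a,N).
Decompose r/2: T ≐ g(r(N,b)),  a ≐ a.
Bind T := g(r(N,b)); no other remaining equation mentions T.
Delete trivial equation a ≐ a.
Decompose r/2: a ≐ a,  tree(tree(3,0),g(Y2)) ≐ N.
Delete trivial equation a ≐ a.
Bind N := tree(tree(3,0),g(Y2)); substituting into the remaining equation gives: tree(r(Y,3),g(g(Y2))) ≐ tree(r(tree(n,g(r(tree(tree(3,0),g(Y2)),b))),3),g(g(g(r(0,3))))). Substituting into the earlier bindings gives B := r(tree(tree(3,0),g(Y2)),b), A := r(tree(tree(3,0),g(Y2)),b), X2 := g(r(tree(tree(3,0),g(Y2)),b)), T := g(r(tree(tree(3,0),g(Y2)),b)).
Decompose tree/2: r(Y,3) ≐ r(tree(n,g(r(tree(tree(3,0),g(Y2)),b))),3),  g(g(Y2)) ≐ g(g(g(r(0,3)))).
Decompose r/2: Y ≐ tree(n,g(r(tree(tree(3,0),g(Y2)),b))),  3 ≐ 3.
Bind Y := tree(n,g(r(tree(tree(3,0),g(Y2)),b))); no other remaining equation mentions Y.
Delete trivial equation 3 ≐ 3.
Decompose g/1: g(Y2) ≐ g(g(r(0,3))).
Decompose g/1: Y2 ≐ g(r(0,3)).
Bind Y2 := g(r(0,3)). Substituting into the earlier bindings gives B := r(tree(tree(3,0),g(g(r(0,3)))),b), A := r(tree(tree(3,0),g(g(r(0,3)))),b), X2 := g(r(tree(tree(3,0),g(g(r(0,3)))),b)), T := g(r(tree(tree(3,0),g(g(r(0,3)))),b)), N := tree(tree(3,0),g(g(r(0,3)))), Y := tree(n,g(r(tree(tree(3,0),g(g(r(0,3)))),b))).
MGU = { B := r(tree(tree(3,0),g(g(r(0,3)))),b), A := r(tree(tree(3,0),g(g(r(0,3)))),b), Z := r(0,3), X2 := g(r(tree(tree(3,0),g(g(r(0,3)))),b)), T := g(r(tree(tree(3,0),g(g(r(0,3)))),b)), N := tree(tree(3,0),g(g(r(0,3)))), Y := tree(n,g(r(tree(tree(3,0),g(g(r(0,3)))),b))), Y2 := g(r(0,3)) }, so N := tree(tree(3,0),g(g(r(0,3)))).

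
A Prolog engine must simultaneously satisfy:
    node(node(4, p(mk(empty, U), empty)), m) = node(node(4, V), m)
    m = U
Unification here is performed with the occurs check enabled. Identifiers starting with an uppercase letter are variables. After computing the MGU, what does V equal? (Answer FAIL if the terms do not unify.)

Decompose node/2: node(4, p(mk(empty, U), empty)) = node(4, V),  m = m.
Decompose node/2: 4 = 4,  p(mk(empty, U), empty) = V.
Delete trivial equation 4 = 4.
Bind V := p(mk(empty, U), empty); no other remaining equation mentions V.
Delete trivial equation m = m.
Bind U := m. Substituting into the earlier binding gives V := p(mk(empty, m), empty).
MGU = { V = p(mk(empty, m), empty), U = m }, so V = p(mk(empty, m), empty).

p(mk(empty, m), empty)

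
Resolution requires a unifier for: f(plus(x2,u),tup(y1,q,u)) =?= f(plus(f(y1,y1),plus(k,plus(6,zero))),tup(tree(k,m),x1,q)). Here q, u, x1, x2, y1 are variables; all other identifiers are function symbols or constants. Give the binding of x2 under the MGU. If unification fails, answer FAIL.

Decompose f/2: plus(x2,u) =?= plus(f(y1,y1),plus(k,plus(6,zero))),  tup(y1,q,u) =?= tup(tree(k,m),x1,q).
Decompose plus/2: x2 =?= f(y1,y1),  u =?= plus(k,plus(6,zero)).
Bind x2 := f(y1,y1); no other remaining equation mentions x2.
Bind u := plus(k,plus(6,zero)); substituting into the remaining equation gives: tup(y1,q,plus(k,plus(6,zero))) =?= tup(tree(k,m),x1,q).
Decompose tup/3: y1 =?= tree(k,m),  q =?= x1,  plus(k,plus(6,zero)) =?= q.
Bind y1 := tree(k,m); no other remaining equation mentions y1. Substituting into the earlier binding gives x2 := f(tree(k,m),tree(k,m)).
Bind q := x1; substituting into the remaining equation gives: plus(k,plus(6,zero)) =?= x1.
Bind x1 := plus(k,plus(6,zero)). Substituting into the earlier binding gives q := plus(k,plus(6,zero)).
MGU = { x2 ↦ f(tree(k,m),tree(k,m)), u ↦ plus(k,plus(6,zero)), y1 ↦ tree(k,m), q ↦ plus(k,plus(6,zero)), x1 ↦ plus(k,plus(6,zero)) }, so x2 ↦ f(tree(k,m),tree(k,m)).

f(tree(k,m),tree(k,m))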